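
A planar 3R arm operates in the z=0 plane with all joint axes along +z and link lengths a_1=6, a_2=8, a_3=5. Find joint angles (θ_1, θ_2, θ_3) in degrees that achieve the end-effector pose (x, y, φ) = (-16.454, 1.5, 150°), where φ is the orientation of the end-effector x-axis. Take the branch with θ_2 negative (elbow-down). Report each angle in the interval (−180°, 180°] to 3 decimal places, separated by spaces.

wrist centre = target − a_3·(cos φ, sin φ) = (-12.1239, -1.0000)
cos θ_2 = (147.9883−6²−8²)/(2·6·8) = 0.4999; θ_2 = -60.0081° (elbow-down)
β = atan2(-1.0000,-12.1239) = -175.2848°; ψ = atan2(-6.9288,9.9990) = -34.7198°
θ_1 = β − ψ = -140.5650°
θ_3 = φ − θ_1 − θ_2 = -9.4269° (wrapped to (-180°,180°])

-140.565 -60.008 -9.427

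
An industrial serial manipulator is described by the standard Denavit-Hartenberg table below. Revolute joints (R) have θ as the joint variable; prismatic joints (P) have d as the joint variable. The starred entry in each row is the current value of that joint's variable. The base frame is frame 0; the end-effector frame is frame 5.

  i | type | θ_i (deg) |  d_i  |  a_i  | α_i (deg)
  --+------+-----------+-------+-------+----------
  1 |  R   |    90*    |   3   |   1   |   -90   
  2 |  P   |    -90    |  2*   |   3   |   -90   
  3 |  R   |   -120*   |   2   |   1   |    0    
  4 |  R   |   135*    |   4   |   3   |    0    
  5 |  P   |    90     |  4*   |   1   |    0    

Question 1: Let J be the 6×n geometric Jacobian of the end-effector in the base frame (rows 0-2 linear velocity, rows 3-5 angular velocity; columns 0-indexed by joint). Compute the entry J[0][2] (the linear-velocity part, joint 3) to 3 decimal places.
2.139

axis z_2 = (-0.0000,1.0000,-0.0000); lever o_n−o_2 = (0.8764,10.0000,2.1390)
cross product → J_v[:, 2] = (2.1390,-0.0000,-0.8764)
J_ω[:, 2] = z_2
entry J[0][2] = 2.1390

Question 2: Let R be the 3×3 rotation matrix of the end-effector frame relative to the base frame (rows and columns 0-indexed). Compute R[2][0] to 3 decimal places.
End-effector x-axis (col 0 of R) = (0.9659,-0.0000,-0.2588)
R[2][0] = -0.2588

-0.259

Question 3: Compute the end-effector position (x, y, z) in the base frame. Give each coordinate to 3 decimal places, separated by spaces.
after link 1: o_1 = (0.0000, 1.0000, 3.0000)
after link 2: o_2 = (-2.0000, 1.0000, 6.0000)
after link 3: o_3 = (-2.8660, 3.0000, 5.5000)
after link 4: o_4 = (-2.0896, 7.0000, 8.3978)
after link 5: o_5 = (-1.1236, 11.0000, 8.1390)

-1.124 11.000 8.139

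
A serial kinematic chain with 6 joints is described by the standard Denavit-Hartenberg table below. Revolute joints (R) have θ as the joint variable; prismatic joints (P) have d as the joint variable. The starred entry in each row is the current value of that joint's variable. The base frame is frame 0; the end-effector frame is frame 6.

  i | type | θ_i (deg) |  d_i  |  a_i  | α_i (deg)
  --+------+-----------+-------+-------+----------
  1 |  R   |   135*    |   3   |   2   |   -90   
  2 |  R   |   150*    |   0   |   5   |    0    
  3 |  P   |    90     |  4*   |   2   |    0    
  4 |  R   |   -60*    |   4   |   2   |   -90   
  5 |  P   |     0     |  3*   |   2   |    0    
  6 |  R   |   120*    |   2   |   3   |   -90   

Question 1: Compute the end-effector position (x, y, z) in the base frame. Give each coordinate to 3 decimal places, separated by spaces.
after link 1: o_1 = (-1.4142, 1.4142, 3.0000)
after link 2: o_2 = (1.6476, -1.6476, 0.5000)
after link 3: o_3 = (-0.4737, -5.1832, 2.2321)
after link 4: o_4 = (-1.8879, -9.4258, 2.2321)
after link 5: o_5 = (-0.4737, -10.8400, 5.2321)
after link 6: o_6 = (0.3028, -7.9423, 7.2321)

0.303 -7.942 7.232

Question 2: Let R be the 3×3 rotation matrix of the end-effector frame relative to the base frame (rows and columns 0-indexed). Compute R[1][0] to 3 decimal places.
End-effector x-axis (col 0 of R) = (0.2588,0.9659,-0.0000)
R[1][0] = 0.9659

0.966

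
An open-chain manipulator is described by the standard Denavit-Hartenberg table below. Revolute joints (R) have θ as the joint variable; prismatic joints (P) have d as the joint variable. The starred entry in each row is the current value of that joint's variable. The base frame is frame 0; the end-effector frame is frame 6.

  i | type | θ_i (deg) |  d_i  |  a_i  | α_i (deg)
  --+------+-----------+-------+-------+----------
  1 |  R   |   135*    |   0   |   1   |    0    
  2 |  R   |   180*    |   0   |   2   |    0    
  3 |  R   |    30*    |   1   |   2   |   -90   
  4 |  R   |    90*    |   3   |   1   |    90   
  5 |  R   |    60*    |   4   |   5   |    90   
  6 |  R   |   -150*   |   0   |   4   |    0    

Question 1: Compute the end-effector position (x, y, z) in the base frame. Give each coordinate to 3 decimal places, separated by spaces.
5.692 2.440 -0.768

after link 1: o_1 = (-0.7071, 0.7071, 0.0000)
after link 2: o_2 = (0.7071, -0.7071, 0.0000)
after link 3: o_3 = (2.6390, -1.2247, 1.0000)
after link 4: o_4 = (3.4154, 1.6730, 0.0000)
after link 5: o_5 = (8.3998, 4.8203, -2.5000)
after link 6: o_6 = (5.6915, 2.4402, -0.7679)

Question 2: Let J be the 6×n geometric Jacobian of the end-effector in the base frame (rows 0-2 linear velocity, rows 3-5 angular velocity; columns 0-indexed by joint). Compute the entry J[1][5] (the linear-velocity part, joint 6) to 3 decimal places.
2.570

axis z_5 = (-0.1294,-0.4830,-0.8660); lever o_n−o_5 = (-2.7083,-2.3801,1.7321)
cross product → J_v[:, 5] = (-2.8978,2.5696,-1.0000)
J_ω[:, 5] = z_5
entry J[1][5] = 2.5696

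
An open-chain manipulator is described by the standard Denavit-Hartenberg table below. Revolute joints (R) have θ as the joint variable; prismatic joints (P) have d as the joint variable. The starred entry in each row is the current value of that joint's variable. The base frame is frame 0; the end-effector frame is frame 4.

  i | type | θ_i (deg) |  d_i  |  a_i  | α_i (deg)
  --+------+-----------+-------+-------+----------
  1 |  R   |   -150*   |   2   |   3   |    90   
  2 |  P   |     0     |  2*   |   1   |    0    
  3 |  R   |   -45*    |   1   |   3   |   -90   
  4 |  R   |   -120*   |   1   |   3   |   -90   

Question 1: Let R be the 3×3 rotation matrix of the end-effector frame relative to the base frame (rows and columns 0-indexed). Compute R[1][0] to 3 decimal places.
0.927

End-effector x-axis (col 0 of R) = (-0.1268,0.9268,0.3536)
R[1][0] = 0.9268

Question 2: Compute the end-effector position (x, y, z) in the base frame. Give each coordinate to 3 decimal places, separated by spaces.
-7.794 1.964 1.646

after link 1: o_1 = (-2.5981, -1.5000, 2.0000)
after link 2: o_2 = (-4.4641, -0.2679, 2.0000)
after link 3: o_3 = (-6.8012, -0.4626, -0.1213)
after link 4: o_4 = (-7.7941, 1.9642, 1.6464)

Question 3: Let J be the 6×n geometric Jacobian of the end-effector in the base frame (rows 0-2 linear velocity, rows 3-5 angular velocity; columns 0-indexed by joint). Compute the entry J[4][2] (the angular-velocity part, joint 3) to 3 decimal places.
axis z_2 = (-0.5000,0.8660,0.0000); lever o_n−o_2 = (-3.3300,2.2321,-0.3536)
cross product → J_v[:, 2] = (-0.3062,-0.1768,1.7678)
J_ω[:, 2] = z_2
entry J[4][2] = 0.8660

0.866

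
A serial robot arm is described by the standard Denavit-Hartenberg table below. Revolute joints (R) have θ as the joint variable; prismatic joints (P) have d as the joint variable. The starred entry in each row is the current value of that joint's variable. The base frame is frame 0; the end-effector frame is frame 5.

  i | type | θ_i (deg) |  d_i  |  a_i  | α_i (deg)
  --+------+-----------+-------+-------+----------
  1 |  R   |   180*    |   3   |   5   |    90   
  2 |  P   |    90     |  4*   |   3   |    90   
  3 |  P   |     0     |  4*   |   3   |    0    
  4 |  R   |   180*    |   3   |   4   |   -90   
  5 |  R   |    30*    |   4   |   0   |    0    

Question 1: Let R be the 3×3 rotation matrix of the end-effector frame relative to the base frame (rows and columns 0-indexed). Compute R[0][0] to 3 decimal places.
End-effector x-axis (col 0 of R) = (0.5000,0.0000,-0.8660)
R[0][0] = 0.5000

0.500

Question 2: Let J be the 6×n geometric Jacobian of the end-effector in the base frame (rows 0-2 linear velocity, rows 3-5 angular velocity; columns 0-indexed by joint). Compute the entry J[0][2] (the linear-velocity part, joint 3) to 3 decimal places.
prismatic axis z_2 = (-1.0000,0.0000,-0.0000)
J_v[:, 2] = z_2; J_ω[:, 2] = (0,0,0)
entry J[0][2] = -1.0000

-1.000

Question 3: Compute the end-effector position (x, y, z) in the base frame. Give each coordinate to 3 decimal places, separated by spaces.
after link 1: o_1 = (-5.0000, 0.0000, 3.0000)
after link 2: o_2 = (-5.0000, 4.0000, 6.0000)
after link 3: o_3 = (-9.0000, 4.0000, 9.0000)
after link 4: o_4 = (-12.0000, 4.0000, 5.0000)
after link 5: o_5 = (-12.0000, 0.0000, 5.0000)

-12.000 0.000 5.000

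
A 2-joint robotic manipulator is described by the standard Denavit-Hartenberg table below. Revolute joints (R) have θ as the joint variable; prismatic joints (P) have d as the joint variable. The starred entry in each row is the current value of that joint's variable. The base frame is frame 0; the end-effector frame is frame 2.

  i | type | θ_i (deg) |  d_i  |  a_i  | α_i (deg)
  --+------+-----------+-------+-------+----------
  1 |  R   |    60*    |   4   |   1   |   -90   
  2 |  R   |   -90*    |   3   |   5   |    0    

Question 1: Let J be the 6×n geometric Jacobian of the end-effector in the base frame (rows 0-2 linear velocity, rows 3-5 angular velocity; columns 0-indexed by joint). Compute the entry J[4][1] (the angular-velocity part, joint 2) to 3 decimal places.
0.500

axis z_1 = (-0.8660,0.5000,0.0000); lever o_n−o_1 = (-2.5981,1.5000,5.0000)
cross product → J_v[:, 1] = (2.5000,4.3301,-0.0000)
J_ω[:, 1] = z_1
entry J[4][1] = 0.5000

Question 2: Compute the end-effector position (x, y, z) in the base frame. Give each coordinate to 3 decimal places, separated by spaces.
after link 1: o_1 = (0.5000, 0.8660, 4.0000)
after link 2: o_2 = (-2.0981, 2.3660, 9.0000)

-2.098 2.366 9.000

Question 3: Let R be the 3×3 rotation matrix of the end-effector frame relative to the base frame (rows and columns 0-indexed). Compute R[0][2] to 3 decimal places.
End-effector z-axis (col 2 of R) = (-0.8660,0.5000,0.0000)
R[0][2] = -0.8660

-0.866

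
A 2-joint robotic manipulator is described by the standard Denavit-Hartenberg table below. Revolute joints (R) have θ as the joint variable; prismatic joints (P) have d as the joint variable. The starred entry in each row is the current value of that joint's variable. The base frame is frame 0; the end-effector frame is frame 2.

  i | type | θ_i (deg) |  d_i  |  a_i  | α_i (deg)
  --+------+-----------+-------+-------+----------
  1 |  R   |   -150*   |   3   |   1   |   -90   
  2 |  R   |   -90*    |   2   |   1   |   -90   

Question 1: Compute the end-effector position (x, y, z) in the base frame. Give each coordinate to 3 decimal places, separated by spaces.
after link 1: o_1 = (-0.8660, -0.5000, 3.0000)
after link 2: o_2 = (0.1340, -2.2321, 4.0000)

0.134 -2.232 4.000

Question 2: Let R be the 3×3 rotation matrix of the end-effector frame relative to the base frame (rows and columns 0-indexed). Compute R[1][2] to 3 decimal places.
-0.500

End-effector z-axis (col 2 of R) = (-0.8660,-0.5000,-0.0000)
R[1][2] = -0.5000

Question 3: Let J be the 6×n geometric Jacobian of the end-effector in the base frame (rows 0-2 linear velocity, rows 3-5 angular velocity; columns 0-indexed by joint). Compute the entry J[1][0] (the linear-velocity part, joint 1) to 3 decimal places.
axis z_0 = ẑ; lever o_n−o_0 = (0.1340,-2.2321,4.0000)
cross product → J_v[:, 0] = (2.2321,0.1340,-0.0000)
J_ω[:, 0] = z_0
entry J[1][0] = 0.1340

0.134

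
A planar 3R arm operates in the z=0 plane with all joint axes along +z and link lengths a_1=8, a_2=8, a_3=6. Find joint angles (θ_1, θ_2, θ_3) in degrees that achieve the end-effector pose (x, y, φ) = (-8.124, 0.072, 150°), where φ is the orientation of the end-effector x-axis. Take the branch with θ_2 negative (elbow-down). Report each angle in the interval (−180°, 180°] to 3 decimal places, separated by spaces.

-59.997 -150.003 -0.000

wrist centre = target − a_3·(cos φ, sin φ) = (-2.9278, -2.9280)
cos θ_2 = (17.1455−8²−8²)/(2·8·8) = -0.8661; θ_2 = -150.0029° (elbow-down)
β = atan2(-2.9280,-2.9278) = -134.9985°; ψ = atan2(-3.9996,1.0716) = -75.0015°
θ_1 = β − ψ = -59.9970°
θ_3 = φ − θ_1 − θ_2 = -0.0000° (wrapped to (-180°,180°])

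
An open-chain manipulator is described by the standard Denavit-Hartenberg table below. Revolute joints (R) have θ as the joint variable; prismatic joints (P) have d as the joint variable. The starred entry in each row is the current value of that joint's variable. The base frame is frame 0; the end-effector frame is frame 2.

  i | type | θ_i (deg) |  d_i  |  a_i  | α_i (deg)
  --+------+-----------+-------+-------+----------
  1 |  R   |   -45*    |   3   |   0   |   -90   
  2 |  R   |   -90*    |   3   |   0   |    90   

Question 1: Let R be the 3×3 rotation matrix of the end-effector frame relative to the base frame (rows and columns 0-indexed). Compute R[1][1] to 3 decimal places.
0.707

End-effector y-axis (col 1 of R) = (0.7071,0.7071,0.0000)
R[1][1] = 0.7071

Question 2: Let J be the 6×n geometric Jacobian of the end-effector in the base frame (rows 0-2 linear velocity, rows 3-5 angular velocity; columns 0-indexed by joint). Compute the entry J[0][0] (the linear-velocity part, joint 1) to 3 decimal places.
-2.121

axis z_0 = ẑ; lever o_n−o_0 = (2.1213,2.1213,3.0000)
cross product → J_v[:, 0] = (-2.1213,2.1213,0.0000)
J_ω[:, 0] = z_0
entry J[0][0] = -2.1213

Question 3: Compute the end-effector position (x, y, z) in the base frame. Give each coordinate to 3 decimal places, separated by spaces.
after link 1: o_1 = (0.0000, 0.0000, 3.0000)
after link 2: o_2 = (2.1213, 2.1213, 3.0000)

2.121 2.121 3.000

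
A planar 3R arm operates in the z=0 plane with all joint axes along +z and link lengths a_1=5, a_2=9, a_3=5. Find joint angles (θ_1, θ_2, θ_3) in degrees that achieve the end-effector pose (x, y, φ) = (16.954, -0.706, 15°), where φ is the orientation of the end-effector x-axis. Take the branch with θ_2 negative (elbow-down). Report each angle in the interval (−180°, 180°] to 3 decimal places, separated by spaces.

29.999 -59.999 45.000

wrist centre = target − a_3·(cos φ, sin φ) = (12.1244, -2.0001)
cos θ_2 = (151.0007−5²−9²)/(2·5·9) = 0.5000; θ_2 = -59.9994° (elbow-down)
β = atan2(-2.0001,12.1244) = -9.3674°; ψ = atan2(-7.7942,9.5001) = -39.3666°
θ_1 = β − ψ = 29.9992°
θ_3 = φ − θ_1 − θ_2 = 45.0003° (wrapped to (-180°,180°])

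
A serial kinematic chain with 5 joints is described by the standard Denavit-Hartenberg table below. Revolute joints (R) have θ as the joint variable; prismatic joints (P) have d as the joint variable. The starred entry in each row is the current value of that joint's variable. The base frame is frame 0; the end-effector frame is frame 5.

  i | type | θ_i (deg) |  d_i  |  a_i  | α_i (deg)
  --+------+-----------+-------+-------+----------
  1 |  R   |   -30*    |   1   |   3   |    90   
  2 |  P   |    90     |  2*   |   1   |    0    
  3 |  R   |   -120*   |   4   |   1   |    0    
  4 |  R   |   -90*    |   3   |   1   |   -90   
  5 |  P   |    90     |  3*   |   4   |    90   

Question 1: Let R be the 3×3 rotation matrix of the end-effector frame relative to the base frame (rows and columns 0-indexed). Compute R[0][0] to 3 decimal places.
0.500

End-effector x-axis (col 0 of R) = (0.5000,0.8660,-0.0000)
R[0][0] = 0.5000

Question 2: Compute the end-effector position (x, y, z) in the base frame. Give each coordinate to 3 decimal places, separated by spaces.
2.665 -7.312 -0.866

after link 1: o_1 = (2.5981, -1.5000, 1.0000)
after link 2: o_2 = (1.5981, -3.2321, 2.0000)
after link 3: o_3 = (0.3481, -7.1292, 1.5000)
after link 4: o_4 = (-1.5849, -9.4772, 0.6340)
after link 5: o_5 = (2.6651, -7.3122, -0.8660)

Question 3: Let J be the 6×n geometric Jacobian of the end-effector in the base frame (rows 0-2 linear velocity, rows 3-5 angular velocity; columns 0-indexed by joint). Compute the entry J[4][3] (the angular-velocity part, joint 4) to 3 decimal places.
-0.866

axis z_3 = (-0.5000,-0.8660,0.0000); lever o_n−o_3 = (2.3170,-0.1830,-2.3660)
cross product → J_v[:, 3] = (2.0490,-1.1830,2.0981)
J_ω[:, 3] = z_3
entry J[4][3] = -0.8660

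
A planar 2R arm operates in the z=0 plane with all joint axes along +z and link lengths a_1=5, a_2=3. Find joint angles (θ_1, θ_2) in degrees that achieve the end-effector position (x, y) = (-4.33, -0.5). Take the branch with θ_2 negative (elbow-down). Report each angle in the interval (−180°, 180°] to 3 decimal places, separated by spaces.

cos θ_2 = (18.9989−5²−3²)/(2·5·3) = -0.5000; θ_2 = -120.0024° (elbow-down)
β = atan2(-0.5000,-4.3300) = -173.4130°; ψ = atan2(-2.5980,3.4999) = -36.5870°
θ_1 = β − ψ = -136.8261°

-136.826 -120.002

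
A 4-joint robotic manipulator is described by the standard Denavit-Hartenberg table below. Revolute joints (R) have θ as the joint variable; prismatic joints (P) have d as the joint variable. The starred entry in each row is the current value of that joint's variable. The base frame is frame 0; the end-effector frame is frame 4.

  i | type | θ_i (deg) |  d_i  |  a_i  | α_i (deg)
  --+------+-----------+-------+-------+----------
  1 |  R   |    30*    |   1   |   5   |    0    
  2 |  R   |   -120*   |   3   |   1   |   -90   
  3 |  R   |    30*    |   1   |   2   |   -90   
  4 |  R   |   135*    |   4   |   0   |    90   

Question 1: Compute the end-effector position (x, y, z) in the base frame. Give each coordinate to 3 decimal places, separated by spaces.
5.330 1.768 -0.464

after link 1: o_1 = (4.3301, 2.5000, 1.0000)
after link 2: o_2 = (4.3301, 1.5000, 4.0000)
after link 3: o_3 = (5.3301, -0.2321, 3.0000)
after link 4: o_4 = (5.3301, 1.7679, -0.4641)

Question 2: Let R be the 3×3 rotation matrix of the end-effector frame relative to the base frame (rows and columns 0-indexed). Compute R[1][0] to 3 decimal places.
0.612

End-effector x-axis (col 0 of R) = (-0.7071,0.6124,0.3536)
R[1][0] = 0.6124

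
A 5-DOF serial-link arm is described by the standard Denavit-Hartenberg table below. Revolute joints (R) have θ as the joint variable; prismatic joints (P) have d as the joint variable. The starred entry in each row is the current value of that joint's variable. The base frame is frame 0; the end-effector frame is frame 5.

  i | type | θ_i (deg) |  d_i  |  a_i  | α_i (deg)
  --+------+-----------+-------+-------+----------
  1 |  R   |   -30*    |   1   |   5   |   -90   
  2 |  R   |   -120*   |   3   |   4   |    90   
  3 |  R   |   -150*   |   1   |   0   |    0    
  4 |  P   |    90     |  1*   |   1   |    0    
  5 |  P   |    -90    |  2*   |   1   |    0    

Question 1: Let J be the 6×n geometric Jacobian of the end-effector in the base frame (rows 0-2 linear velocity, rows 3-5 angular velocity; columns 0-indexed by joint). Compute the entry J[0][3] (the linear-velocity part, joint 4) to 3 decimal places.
-0.750

prismatic axis z_3 = (-0.7500,0.4330,-0.5000)
J_v[:, 3] = z_3; J_ω[:, 3] = (0,0,0)
entry J[0][3] = -0.7500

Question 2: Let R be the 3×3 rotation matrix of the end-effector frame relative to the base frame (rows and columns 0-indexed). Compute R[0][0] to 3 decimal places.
0.125

End-effector x-axis (col 0 of R) = (0.1250,-0.6495,-0.7500)
R[0][0] = 0.1250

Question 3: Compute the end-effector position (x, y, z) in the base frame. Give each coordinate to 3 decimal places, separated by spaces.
after link 1: o_1 = (4.3301, -2.5000, 1.0000)
after link 2: o_2 = (4.0981, 1.0981, 4.4641)
after link 3: o_3 = (3.3481, 1.5311, 3.9641)
after link 4: o_4 = (1.9486, 1.3391, 3.8971)
after link 5: o_5 = (0.5736, 1.5556, 2.1471)

0.574 1.556 2.147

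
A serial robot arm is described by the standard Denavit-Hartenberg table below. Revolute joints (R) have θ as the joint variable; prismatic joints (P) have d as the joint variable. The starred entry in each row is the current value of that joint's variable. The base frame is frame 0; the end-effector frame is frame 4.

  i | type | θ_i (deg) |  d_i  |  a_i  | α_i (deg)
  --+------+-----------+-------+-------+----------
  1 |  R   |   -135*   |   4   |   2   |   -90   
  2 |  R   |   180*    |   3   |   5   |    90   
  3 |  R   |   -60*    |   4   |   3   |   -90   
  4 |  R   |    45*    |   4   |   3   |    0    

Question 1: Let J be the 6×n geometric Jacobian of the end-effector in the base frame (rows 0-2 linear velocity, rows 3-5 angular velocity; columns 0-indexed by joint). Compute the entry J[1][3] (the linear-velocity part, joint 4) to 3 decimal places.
-2.049

axis z_3 = (0.9659,0.2588,-0.0000); lever o_n−o_3 = (3.3147,3.0843,2.1213)
cross product → J_v[:, 3] = (0.5490,-2.0490,2.1213)
J_ω[:, 3] = z_3
entry J[1][3] = -2.0490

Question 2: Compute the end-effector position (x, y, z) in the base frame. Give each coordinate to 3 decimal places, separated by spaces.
after link 1: o_1 = (-1.4142, -1.4142, 4.0000)
after link 2: o_2 = (4.2426, 0.0000, 4.0000)
after link 3: o_3 = (3.4662, 2.8978, -0.0000)
after link 4: o_4 = (6.7808, 5.9821, 2.1213)

6.781 5.982 2.121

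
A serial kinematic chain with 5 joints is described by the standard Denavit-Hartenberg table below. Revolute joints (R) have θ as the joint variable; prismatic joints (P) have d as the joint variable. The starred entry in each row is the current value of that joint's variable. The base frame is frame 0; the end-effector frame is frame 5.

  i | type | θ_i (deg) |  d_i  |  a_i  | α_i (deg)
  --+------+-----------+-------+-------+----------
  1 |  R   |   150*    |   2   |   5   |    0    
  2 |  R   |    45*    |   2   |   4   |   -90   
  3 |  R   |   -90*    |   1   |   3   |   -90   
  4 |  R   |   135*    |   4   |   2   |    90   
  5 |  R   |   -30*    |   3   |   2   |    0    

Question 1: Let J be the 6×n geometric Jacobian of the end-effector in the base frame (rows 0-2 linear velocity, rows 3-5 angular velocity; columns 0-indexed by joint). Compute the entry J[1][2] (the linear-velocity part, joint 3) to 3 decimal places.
axis z_2 = (0.2588,-0.9659,0.0000); lever o_n−o_2 = (-3.8710,2.8557,2.4824)
cross product → J_v[:, 2] = (-2.3978,-0.6425,-3.0000)
J_ω[:, 2] = z_2
entry J[1][2] = -0.6425

-0.642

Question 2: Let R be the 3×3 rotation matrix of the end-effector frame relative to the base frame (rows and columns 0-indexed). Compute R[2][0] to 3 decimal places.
End-effector x-axis (col 0 of R) = (0.3245,0.7209,-0.6124)
R[2][0] = -0.6124

-0.612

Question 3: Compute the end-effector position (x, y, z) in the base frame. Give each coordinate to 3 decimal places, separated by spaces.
after link 1: o_1 = (-4.3301, 2.5000, 2.0000)
after link 2: o_2 = (-8.1938, 1.4647, 4.0000)
after link 3: o_3 = (-7.9350, 0.4988, 7.0000)
after link 4: o_4 = (-12.1647, 0.8295, 5.5858)
after link 5: o_5 = (-12.0648, 4.3204, 6.4824)

-12.065 4.320 6.482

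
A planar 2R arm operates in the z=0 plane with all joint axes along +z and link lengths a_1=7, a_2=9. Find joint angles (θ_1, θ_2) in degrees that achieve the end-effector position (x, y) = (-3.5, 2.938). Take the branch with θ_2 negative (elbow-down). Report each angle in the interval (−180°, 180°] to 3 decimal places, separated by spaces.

cos θ_2 = (20.8818−7²−9²)/(2·7·9) = -0.8660; θ_2 = -149.9990° (elbow-down)
β = atan2(2.9380,-3.5000) = 139.9889°; ψ = atan2(-4.5001,-0.7942) = -100.0081°
θ_1 = β − ψ = 239.9971°

-120.003 -149.999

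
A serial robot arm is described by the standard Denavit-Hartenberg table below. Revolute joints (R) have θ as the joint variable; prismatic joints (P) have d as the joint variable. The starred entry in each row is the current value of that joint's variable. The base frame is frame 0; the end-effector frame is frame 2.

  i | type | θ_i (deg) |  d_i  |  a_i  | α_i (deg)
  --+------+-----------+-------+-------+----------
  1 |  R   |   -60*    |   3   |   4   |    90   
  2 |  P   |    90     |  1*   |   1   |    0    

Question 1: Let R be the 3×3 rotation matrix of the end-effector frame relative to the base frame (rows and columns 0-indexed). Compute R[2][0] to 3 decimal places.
1.000

End-effector x-axis (col 0 of R) = (0.0000,-0.0000,1.0000)
R[2][0] = 1.0000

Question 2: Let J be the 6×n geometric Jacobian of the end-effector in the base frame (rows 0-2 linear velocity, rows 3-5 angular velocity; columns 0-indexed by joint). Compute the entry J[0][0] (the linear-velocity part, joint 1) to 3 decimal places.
3.964

axis z_0 = ẑ; lever o_n−o_0 = (1.1340,-3.9641,4.0000)
cross product → J_v[:, 0] = (3.9641,1.1340,-0.0000)
J_ω[:, 0] = z_0
entry J[0][0] = 3.9641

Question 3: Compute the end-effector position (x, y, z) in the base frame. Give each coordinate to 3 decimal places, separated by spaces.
1.134 -3.964 4.000

after link 1: o_1 = (2.0000, -3.4641, 3.0000)
after link 2: o_2 = (1.1340, -3.9641, 4.0000)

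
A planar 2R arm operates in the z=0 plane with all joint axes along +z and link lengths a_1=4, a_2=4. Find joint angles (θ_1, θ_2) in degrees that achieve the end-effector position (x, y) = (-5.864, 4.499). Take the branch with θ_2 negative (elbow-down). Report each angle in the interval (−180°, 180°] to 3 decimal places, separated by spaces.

165.004 -45.000

cos θ_2 = (54.6275−4²−4²)/(2·4·4) = 0.7071; θ_2 = -44.9998° (elbow-down)
β = atan2(4.4990,-5.8640) = 142.5037°; ψ = atan2(-2.8284,6.8284) = -22.4999°
θ_1 = β − ψ = 165.0036°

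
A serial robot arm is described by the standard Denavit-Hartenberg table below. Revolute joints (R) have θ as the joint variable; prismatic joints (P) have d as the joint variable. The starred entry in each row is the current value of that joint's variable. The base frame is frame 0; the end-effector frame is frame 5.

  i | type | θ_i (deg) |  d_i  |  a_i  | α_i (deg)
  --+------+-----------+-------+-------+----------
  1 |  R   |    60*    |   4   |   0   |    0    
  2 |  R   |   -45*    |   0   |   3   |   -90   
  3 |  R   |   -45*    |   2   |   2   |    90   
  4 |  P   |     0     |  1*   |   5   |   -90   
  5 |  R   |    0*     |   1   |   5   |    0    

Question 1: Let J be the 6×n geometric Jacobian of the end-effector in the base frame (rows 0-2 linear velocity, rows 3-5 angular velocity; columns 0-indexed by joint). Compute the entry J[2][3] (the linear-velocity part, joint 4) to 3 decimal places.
prismatic axis z_3 = (-0.6830,-0.1830,0.7071)
J_v[:, 3] = z_3; J_ω[:, 3] = (0,0,0)
entry J[2][3] = 0.7071

0.707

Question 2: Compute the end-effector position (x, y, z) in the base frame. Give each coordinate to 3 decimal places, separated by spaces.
after link 1: o_1 = (0.0000, 0.0000, 4.0000)
after link 2: o_2 = (2.8978, 0.7765, 4.0000)
after link 3: o_3 = (3.7462, 3.0743, 5.4142)
after link 4: o_4 = (6.4782, 3.8064, 9.6569)
after link 5: o_5 = (9.6345, 5.6874, 13.1924)

9.634 5.687 13.192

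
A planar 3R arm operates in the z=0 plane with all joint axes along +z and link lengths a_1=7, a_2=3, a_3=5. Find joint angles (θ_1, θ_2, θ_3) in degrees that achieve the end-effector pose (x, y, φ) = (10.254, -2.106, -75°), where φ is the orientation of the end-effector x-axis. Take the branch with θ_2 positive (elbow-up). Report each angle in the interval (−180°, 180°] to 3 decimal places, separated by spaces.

wrist centre = target − a_3·(cos φ, sin φ) = (8.9599, 2.7236)
cos θ_2 = (87.6980−7²−3²)/(2·7·3) = 0.7071; θ_2 = 45.0008° (elbow-up)
β = atan2(2.7236,8.9599) = 16.9082°; ψ = atan2(2.1214,9.1213) = 13.0926°
θ_1 = β − ψ = 3.8156°
θ_3 = φ − θ_1 − θ_2 = -123.8164° (wrapped to (-180°,180°])

3.816 45.001 -123.816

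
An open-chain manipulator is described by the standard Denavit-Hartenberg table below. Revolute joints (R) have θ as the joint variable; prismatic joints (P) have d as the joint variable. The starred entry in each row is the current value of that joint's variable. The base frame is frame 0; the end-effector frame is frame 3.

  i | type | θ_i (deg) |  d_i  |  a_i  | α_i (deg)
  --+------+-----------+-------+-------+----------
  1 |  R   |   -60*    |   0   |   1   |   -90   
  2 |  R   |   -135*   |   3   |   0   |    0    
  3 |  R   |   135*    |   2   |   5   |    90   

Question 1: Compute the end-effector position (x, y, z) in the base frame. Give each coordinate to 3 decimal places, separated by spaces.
7.330 -2.696 0.000

after link 1: o_1 = (0.5000, -0.8660, 0.0000)
after link 2: o_2 = (3.0981, 0.6340, 0.0000)
after link 3: o_3 = (7.3301, -2.6962, 0.0000)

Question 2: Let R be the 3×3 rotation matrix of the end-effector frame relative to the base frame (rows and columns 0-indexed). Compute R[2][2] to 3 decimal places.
End-effector z-axis (col 2 of R) = (-0.0000,0.0000,1.0000)
R[2][2] = 1.0000

1.000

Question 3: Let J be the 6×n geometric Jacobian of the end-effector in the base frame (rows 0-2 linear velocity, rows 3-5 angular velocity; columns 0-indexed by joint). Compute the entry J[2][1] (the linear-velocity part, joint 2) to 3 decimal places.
-5.000

axis z_1 = (0.8660,0.5000,0.0000); lever o_n−o_1 = (6.8301,-1.8301,0.0000)
cross product → J_v[:, 1] = (0.0000,0.0000,-5.0000)
J_ω[:, 1] = z_1
entry J[2][1] = -5.0000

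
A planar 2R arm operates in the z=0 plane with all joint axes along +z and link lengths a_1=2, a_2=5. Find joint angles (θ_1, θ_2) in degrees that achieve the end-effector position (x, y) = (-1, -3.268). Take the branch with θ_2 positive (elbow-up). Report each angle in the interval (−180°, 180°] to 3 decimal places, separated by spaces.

cos θ_2 = (11.6798−2²−5²)/(2·2·5) = -0.8660; θ_2 = 149.9981° (elbow-up)
β = atan2(-3.2680,-1.0000) = -107.0140°; ψ = atan2(2.5001,-2.3300) = 132.9831°
θ_1 = β − ψ = -239.9971°

120.003 149.998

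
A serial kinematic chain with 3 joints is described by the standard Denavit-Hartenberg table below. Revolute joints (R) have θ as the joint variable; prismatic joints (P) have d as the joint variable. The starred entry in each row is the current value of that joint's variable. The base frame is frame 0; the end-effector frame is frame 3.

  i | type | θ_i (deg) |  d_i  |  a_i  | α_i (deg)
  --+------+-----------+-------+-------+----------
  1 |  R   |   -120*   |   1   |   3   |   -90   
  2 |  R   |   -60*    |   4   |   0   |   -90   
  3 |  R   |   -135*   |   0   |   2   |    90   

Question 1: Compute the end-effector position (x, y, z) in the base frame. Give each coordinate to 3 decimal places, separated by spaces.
after link 1: o_1 = (-1.5000, -2.5981, 1.0000)
after link 2: o_2 = (1.9641, -4.5981, 1.0000)
after link 3: o_3 = (3.5424, -4.6928, -0.2247)

3.542 -4.693 -0.225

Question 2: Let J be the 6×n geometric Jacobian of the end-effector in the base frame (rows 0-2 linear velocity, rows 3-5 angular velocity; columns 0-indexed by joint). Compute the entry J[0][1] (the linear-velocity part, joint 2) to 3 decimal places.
axis z_1 = (0.8660,-0.5000,0.0000); lever o_n−o_1 = (5.0424,-2.0947,-1.2247)
cross product → J_v[:, 1] = (0.6124,1.0607,0.7071)
J_ω[:, 1] = z_1
entry J[0][1] = 0.6124

0.612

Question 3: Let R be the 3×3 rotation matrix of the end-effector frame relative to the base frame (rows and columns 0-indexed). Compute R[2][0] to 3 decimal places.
End-effector x-axis (col 0 of R) = (0.7891,-0.0474,-0.6124)
R[2][0] = -0.6124

-0.612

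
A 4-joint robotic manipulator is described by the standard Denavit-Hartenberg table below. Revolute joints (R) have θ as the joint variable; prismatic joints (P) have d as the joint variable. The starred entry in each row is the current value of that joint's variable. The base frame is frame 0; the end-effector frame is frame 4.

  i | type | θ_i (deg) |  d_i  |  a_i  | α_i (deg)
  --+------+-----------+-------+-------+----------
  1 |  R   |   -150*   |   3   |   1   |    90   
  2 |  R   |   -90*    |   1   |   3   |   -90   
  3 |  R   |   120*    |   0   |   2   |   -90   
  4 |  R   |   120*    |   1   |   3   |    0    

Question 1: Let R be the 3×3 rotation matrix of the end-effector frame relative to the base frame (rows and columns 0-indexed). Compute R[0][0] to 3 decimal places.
0.533

End-effector x-axis (col 0 of R) = (0.5335,0.8080,-0.2500)
R[0][0] = 0.5335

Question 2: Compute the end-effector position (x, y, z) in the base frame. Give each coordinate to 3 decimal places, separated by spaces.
0.850 1.723 1.116

after link 1: o_1 = (-0.8660, -0.5000, 3.0000)
after link 2: o_2 = (-1.3660, 0.3660, 0.0000)
after link 3: o_3 = (-0.5000, -1.1340, 1.0000)
after link 4: o_4 = (0.8505, 1.7231, 1.1160)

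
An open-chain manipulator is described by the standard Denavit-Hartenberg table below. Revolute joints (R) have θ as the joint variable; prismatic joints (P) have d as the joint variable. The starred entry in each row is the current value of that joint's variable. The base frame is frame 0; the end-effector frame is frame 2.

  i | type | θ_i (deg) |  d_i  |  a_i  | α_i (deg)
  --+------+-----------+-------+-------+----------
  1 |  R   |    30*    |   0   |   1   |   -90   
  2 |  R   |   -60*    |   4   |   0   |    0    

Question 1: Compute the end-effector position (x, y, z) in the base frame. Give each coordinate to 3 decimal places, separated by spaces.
after link 1: o_1 = (0.8660, 0.5000, 0.0000)
after link 2: o_2 = (-1.1340, 3.9641, 0.0000)

-1.134 3.964 0.000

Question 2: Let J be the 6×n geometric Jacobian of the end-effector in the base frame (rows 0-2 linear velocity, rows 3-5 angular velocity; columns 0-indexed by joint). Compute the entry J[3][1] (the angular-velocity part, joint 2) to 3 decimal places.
axis z_1 = (-0.5000,0.8660,0.0000); lever o_n−o_1 = (-2.0000,3.4641,0.0000)
cross product → J_v[:, 1] = (0.0000,-0.0000,0.0000)
J_ω[:, 1] = z_1
entry J[3][1] = -0.5000

-0.500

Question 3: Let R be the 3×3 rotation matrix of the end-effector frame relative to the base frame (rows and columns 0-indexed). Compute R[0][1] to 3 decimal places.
0.750

End-effector y-axis (col 1 of R) = (0.7500,0.4330,-0.5000)
R[0][1] = 0.7500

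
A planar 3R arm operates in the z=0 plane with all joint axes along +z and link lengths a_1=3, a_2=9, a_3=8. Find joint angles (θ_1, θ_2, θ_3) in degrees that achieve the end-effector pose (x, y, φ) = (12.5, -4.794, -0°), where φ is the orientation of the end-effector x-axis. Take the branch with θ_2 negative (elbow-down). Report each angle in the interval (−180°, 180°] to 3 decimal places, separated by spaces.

90.008 -150.005 59.997

wrist centre = target − a_3·(cos φ, sin φ) = (4.5000, -4.7940)
cos θ_2 = (43.2324−3²−9²)/(2·3·9) = -0.8661; θ_2 = -150.0047° (elbow-down)
β = atan2(-4.7940,4.5000) = -46.8119°; ψ = atan2(-4.4994,-4.7946) = -136.8194°
θ_1 = β − ψ = 90.0076°
θ_3 = φ − θ_1 − θ_2 = 59.9971° (wrapped to (-180°,180°])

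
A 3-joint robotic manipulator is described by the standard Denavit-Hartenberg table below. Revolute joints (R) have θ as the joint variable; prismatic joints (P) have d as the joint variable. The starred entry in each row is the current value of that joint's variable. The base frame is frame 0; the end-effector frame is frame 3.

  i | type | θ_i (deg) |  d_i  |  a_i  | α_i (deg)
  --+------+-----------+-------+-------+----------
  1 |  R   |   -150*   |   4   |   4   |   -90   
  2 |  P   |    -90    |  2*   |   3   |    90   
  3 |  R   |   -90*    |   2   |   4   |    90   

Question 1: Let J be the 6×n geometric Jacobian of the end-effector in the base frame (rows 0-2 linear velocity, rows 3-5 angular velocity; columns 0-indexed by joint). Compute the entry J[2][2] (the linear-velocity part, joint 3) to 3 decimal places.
axis z_2 = (0.8660,0.5000,0.0000); lever o_n−o_2 = (-0.2679,4.4641,0.0000)
cross product → J_v[:, 2] = (-0.0000,-0.0000,4.0000)
J_ω[:, 2] = z_2
entry J[2][2] = 4.0000

4.000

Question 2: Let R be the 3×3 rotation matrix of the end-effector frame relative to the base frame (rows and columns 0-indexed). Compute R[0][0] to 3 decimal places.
-0.500

End-effector x-axis (col 0 of R) = (-0.5000,0.8660,0.0000)
R[0][0] = -0.5000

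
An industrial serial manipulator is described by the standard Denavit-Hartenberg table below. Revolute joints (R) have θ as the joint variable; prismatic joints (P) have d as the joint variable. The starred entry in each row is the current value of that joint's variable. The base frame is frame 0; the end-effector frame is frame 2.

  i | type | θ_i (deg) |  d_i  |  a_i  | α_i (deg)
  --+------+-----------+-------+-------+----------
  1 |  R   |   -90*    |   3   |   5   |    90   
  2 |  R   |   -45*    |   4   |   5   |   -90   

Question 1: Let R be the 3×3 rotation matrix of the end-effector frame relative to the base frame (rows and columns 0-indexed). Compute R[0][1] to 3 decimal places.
1.000

End-effector y-axis (col 1 of R) = (1.0000,0.0000,-0.0000)
R[0][1] = 1.0000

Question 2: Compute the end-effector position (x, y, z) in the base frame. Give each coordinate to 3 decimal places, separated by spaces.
-4.000 -8.536 -0.536

after link 1: o_1 = (0.0000, -5.0000, 3.0000)
after link 2: o_2 = (-4.0000, -8.5355, -0.5355)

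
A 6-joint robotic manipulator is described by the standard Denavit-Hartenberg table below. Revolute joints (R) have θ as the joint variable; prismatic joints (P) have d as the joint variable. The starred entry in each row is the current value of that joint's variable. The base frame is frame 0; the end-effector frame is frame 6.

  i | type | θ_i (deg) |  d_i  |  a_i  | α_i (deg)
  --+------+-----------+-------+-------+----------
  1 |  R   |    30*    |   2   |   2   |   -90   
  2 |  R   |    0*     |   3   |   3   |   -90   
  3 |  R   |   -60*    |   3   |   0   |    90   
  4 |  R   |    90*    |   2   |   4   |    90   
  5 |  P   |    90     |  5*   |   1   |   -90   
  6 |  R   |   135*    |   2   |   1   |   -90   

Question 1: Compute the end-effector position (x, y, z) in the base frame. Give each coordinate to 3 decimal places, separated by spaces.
0.537 9.391 -3.000

after link 1: o_1 = (1.7321, 1.0000, 2.0000)
after link 2: o_2 = (2.8301, 5.0981, 2.0000)
after link 3: o_3 = (2.8301, 5.0981, -1.0000)
after link 4: o_4 = (0.8301, 5.0981, -5.0000)
after link 5: o_5 = (-0.1699, 10.0981, -5.0000)
after link 6: o_6 = (0.5372, 9.3910, -3.0000)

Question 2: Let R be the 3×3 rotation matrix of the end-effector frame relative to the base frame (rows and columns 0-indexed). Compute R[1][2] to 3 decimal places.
0.707

End-effector z-axis (col 2 of R) = (0.7071,0.7071,0.0000)
R[1][2] = 0.7071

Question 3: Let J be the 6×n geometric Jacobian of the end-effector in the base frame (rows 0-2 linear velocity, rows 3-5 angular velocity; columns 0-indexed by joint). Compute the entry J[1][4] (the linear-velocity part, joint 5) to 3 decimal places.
1.000

prismatic axis z_4 = (0.0000,1.0000,0.0000)
J_v[:, 4] = z_4; J_ω[:, 4] = (0,0,0)
entry J[1][4] = 1.0000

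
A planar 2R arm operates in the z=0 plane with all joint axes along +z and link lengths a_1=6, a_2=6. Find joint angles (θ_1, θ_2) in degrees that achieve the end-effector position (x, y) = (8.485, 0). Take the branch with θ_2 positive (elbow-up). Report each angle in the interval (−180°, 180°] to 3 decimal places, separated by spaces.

-45.002 90.004

cos θ_2 = (71.9952−6²−6²)/(2·6·6) = -0.0001; θ_2 = 90.0038° (elbow-up)
β = atan2(0.0000,8.4850) = 0.0000°; ψ = atan2(6.0000,5.9996) = 45.0019°
θ_1 = β − ψ = -45.0019°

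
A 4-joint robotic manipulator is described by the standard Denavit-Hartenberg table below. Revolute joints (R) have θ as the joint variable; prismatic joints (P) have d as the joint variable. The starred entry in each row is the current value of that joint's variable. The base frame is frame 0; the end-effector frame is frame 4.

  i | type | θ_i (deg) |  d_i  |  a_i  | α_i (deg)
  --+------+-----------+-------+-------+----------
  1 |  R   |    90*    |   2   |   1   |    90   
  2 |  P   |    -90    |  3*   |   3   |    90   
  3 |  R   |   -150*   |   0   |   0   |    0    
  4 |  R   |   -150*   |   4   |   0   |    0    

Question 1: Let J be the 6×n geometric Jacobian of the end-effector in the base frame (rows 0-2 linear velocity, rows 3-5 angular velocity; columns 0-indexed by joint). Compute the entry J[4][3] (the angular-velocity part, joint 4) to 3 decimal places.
axis z_3 = (0.0000,-1.0000,-0.0000); lever o_n−o_3 = (0.0000,-4.0000,-0.0000)
cross product → J_v[:, 3] = (-0.0000,0.0000,-0.0000)
J_ω[:, 3] = z_3
entry J[4][3] = -1.0000

-1.000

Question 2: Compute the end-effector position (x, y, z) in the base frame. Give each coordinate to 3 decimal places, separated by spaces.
3.000 -3.000 -1.000

after link 1: o_1 = (0.0000, 1.0000, 2.0000)
after link 2: o_2 = (3.0000, 1.0000, -1.0000)
after link 3: o_3 = (3.0000, 1.0000, -1.0000)
after link 4: o_4 = (3.0000, -3.0000, -1.0000)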